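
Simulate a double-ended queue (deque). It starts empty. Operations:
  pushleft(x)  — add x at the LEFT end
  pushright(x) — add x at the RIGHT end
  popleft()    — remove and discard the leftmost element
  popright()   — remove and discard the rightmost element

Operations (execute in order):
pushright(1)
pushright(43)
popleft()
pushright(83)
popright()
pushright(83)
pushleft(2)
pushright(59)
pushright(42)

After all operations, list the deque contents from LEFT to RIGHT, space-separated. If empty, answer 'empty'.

Answer: 2 43 83 59 42

Derivation:
pushright(1): [1]
pushright(43): [1, 43]
popleft(): [43]
pushright(83): [43, 83]
popright(): [43]
pushright(83): [43, 83]
pushleft(2): [2, 43, 83]
pushright(59): [2, 43, 83, 59]
pushright(42): [2, 43, 83, 59, 42]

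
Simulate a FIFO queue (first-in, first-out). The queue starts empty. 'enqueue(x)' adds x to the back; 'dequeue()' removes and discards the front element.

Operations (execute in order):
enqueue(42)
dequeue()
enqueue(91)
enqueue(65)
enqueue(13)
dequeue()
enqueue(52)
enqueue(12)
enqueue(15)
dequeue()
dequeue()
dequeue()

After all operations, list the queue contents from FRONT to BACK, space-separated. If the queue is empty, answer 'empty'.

enqueue(42): [42]
dequeue(): []
enqueue(91): [91]
enqueue(65): [91, 65]
enqueue(13): [91, 65, 13]
dequeue(): [65, 13]
enqueue(52): [65, 13, 52]
enqueue(12): [65, 13, 52, 12]
enqueue(15): [65, 13, 52, 12, 15]
dequeue(): [13, 52, 12, 15]
dequeue(): [52, 12, 15]
dequeue(): [12, 15]

Answer: 12 15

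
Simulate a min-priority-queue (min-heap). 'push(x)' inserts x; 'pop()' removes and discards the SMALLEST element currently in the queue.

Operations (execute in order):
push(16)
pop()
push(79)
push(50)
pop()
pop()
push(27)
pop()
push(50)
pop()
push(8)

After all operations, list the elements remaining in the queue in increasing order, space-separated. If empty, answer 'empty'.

push(16): heap contents = [16]
pop() → 16: heap contents = []
push(79): heap contents = [79]
push(50): heap contents = [50, 79]
pop() → 50: heap contents = [79]
pop() → 79: heap contents = []
push(27): heap contents = [27]
pop() → 27: heap contents = []
push(50): heap contents = [50]
pop() → 50: heap contents = []
push(8): heap contents = [8]

Answer: 8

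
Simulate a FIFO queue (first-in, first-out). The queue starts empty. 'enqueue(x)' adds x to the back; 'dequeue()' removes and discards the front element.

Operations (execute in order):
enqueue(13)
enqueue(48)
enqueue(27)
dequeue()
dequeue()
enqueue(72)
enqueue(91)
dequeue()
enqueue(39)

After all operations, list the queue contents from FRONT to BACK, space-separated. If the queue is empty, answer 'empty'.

enqueue(13): [13]
enqueue(48): [13, 48]
enqueue(27): [13, 48, 27]
dequeue(): [48, 27]
dequeue(): [27]
enqueue(72): [27, 72]
enqueue(91): [27, 72, 91]
dequeue(): [72, 91]
enqueue(39): [72, 91, 39]

Answer: 72 91 39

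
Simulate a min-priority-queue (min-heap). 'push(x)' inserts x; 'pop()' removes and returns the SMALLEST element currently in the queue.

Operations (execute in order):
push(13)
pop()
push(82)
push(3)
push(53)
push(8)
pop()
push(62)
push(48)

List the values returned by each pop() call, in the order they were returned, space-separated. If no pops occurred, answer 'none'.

push(13): heap contents = [13]
pop() → 13: heap contents = []
push(82): heap contents = [82]
push(3): heap contents = [3, 82]
push(53): heap contents = [3, 53, 82]
push(8): heap contents = [3, 8, 53, 82]
pop() → 3: heap contents = [8, 53, 82]
push(62): heap contents = [8, 53, 62, 82]
push(48): heap contents = [8, 48, 53, 62, 82]

Answer: 13 3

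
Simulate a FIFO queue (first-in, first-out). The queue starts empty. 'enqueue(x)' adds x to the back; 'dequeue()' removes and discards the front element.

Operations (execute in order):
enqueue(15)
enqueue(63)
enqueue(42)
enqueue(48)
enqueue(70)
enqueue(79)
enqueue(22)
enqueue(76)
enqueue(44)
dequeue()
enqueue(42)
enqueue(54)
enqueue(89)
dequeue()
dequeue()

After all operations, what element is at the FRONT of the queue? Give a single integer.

enqueue(15): queue = [15]
enqueue(63): queue = [15, 63]
enqueue(42): queue = [15, 63, 42]
enqueue(48): queue = [15, 63, 42, 48]
enqueue(70): queue = [15, 63, 42, 48, 70]
enqueue(79): queue = [15, 63, 42, 48, 70, 79]
enqueue(22): queue = [15, 63, 42, 48, 70, 79, 22]
enqueue(76): queue = [15, 63, 42, 48, 70, 79, 22, 76]
enqueue(44): queue = [15, 63, 42, 48, 70, 79, 22, 76, 44]
dequeue(): queue = [63, 42, 48, 70, 79, 22, 76, 44]
enqueue(42): queue = [63, 42, 48, 70, 79, 22, 76, 44, 42]
enqueue(54): queue = [63, 42, 48, 70, 79, 22, 76, 44, 42, 54]
enqueue(89): queue = [63, 42, 48, 70, 79, 22, 76, 44, 42, 54, 89]
dequeue(): queue = [42, 48, 70, 79, 22, 76, 44, 42, 54, 89]
dequeue(): queue = [48, 70, 79, 22, 76, 44, 42, 54, 89]

Answer: 48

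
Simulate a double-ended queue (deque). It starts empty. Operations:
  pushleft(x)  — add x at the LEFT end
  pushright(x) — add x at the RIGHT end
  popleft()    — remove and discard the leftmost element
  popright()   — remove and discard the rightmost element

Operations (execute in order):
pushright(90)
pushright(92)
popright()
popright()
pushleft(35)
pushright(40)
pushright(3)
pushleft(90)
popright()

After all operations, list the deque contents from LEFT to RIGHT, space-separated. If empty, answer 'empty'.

pushright(90): [90]
pushright(92): [90, 92]
popright(): [90]
popright(): []
pushleft(35): [35]
pushright(40): [35, 40]
pushright(3): [35, 40, 3]
pushleft(90): [90, 35, 40, 3]
popright(): [90, 35, 40]

Answer: 90 35 40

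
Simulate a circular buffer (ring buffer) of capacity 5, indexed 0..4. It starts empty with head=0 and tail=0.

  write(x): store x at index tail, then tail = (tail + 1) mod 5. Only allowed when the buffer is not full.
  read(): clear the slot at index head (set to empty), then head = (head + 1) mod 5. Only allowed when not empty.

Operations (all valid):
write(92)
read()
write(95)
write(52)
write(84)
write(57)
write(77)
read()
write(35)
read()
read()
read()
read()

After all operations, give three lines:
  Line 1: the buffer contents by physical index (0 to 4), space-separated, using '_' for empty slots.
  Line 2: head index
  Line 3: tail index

Answer: _ 35 _ _ _
1
2

Derivation:
write(92): buf=[92 _ _ _ _], head=0, tail=1, size=1
read(): buf=[_ _ _ _ _], head=1, tail=1, size=0
write(95): buf=[_ 95 _ _ _], head=1, tail=2, size=1
write(52): buf=[_ 95 52 _ _], head=1, tail=3, size=2
write(84): buf=[_ 95 52 84 _], head=1, tail=4, size=3
write(57): buf=[_ 95 52 84 57], head=1, tail=0, size=4
write(77): buf=[77 95 52 84 57], head=1, tail=1, size=5
read(): buf=[77 _ 52 84 57], head=2, tail=1, size=4
write(35): buf=[77 35 52 84 57], head=2, tail=2, size=5
read(): buf=[77 35 _ 84 57], head=3, tail=2, size=4
read(): buf=[77 35 _ _ 57], head=4, tail=2, size=3
read(): buf=[77 35 _ _ _], head=0, tail=2, size=2
read(): buf=[_ 35 _ _ _], head=1, tail=2, size=1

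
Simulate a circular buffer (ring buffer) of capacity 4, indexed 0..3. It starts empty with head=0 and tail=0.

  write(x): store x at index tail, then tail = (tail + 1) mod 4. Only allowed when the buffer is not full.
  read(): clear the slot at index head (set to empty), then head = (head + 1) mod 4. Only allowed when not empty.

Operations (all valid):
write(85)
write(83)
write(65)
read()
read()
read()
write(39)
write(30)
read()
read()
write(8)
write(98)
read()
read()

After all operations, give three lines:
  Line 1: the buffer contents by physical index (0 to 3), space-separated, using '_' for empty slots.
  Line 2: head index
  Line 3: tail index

write(85): buf=[85 _ _ _], head=0, tail=1, size=1
write(83): buf=[85 83 _ _], head=0, tail=2, size=2
write(65): buf=[85 83 65 _], head=0, tail=3, size=3
read(): buf=[_ 83 65 _], head=1, tail=3, size=2
read(): buf=[_ _ 65 _], head=2, tail=3, size=1
read(): buf=[_ _ _ _], head=3, tail=3, size=0
write(39): buf=[_ _ _ 39], head=3, tail=0, size=1
write(30): buf=[30 _ _ 39], head=3, tail=1, size=2
read(): buf=[30 _ _ _], head=0, tail=1, size=1
read(): buf=[_ _ _ _], head=1, tail=1, size=0
write(8): buf=[_ 8 _ _], head=1, tail=2, size=1
write(98): buf=[_ 8 98 _], head=1, tail=3, size=2
read(): buf=[_ _ 98 _], head=2, tail=3, size=1
read(): buf=[_ _ _ _], head=3, tail=3, size=0

Answer: _ _ _ _
3
3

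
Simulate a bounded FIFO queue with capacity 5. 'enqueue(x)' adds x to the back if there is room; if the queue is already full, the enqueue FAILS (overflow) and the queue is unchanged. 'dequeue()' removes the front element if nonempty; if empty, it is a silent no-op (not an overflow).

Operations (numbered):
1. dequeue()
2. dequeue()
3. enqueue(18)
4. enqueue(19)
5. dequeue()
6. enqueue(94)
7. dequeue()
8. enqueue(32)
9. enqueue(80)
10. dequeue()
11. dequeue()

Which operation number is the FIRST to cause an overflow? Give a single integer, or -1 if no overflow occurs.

Answer: -1

Derivation:
1. dequeue(): empty, no-op, size=0
2. dequeue(): empty, no-op, size=0
3. enqueue(18): size=1
4. enqueue(19): size=2
5. dequeue(): size=1
6. enqueue(94): size=2
7. dequeue(): size=1
8. enqueue(32): size=2
9. enqueue(80): size=3
10. dequeue(): size=2
11. dequeue(): size=1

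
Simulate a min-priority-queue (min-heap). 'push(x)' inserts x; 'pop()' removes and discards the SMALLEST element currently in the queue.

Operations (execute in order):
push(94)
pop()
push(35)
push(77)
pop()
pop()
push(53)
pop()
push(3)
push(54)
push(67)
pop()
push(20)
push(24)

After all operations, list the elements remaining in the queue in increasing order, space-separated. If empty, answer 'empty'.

Answer: 20 24 54 67

Derivation:
push(94): heap contents = [94]
pop() → 94: heap contents = []
push(35): heap contents = [35]
push(77): heap contents = [35, 77]
pop() → 35: heap contents = [77]
pop() → 77: heap contents = []
push(53): heap contents = [53]
pop() → 53: heap contents = []
push(3): heap contents = [3]
push(54): heap contents = [3, 54]
push(67): heap contents = [3, 54, 67]
pop() → 3: heap contents = [54, 67]
push(20): heap contents = [20, 54, 67]
push(24): heap contents = [20, 24, 54, 67]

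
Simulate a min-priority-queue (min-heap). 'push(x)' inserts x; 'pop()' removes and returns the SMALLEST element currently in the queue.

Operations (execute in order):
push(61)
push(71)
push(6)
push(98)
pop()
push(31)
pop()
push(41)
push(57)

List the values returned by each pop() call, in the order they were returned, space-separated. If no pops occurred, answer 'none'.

Answer: 6 31

Derivation:
push(61): heap contents = [61]
push(71): heap contents = [61, 71]
push(6): heap contents = [6, 61, 71]
push(98): heap contents = [6, 61, 71, 98]
pop() → 6: heap contents = [61, 71, 98]
push(31): heap contents = [31, 61, 71, 98]
pop() → 31: heap contents = [61, 71, 98]
push(41): heap contents = [41, 61, 71, 98]
push(57): heap contents = [41, 57, 61, 71, 98]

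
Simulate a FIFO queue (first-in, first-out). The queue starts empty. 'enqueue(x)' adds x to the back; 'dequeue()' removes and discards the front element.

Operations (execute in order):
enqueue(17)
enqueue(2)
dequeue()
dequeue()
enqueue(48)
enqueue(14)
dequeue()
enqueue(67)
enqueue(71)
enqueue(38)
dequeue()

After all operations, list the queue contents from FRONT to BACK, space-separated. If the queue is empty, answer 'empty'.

Answer: 67 71 38

Derivation:
enqueue(17): [17]
enqueue(2): [17, 2]
dequeue(): [2]
dequeue(): []
enqueue(48): [48]
enqueue(14): [48, 14]
dequeue(): [14]
enqueue(67): [14, 67]
enqueue(71): [14, 67, 71]
enqueue(38): [14, 67, 71, 38]
dequeue(): [67, 71, 38]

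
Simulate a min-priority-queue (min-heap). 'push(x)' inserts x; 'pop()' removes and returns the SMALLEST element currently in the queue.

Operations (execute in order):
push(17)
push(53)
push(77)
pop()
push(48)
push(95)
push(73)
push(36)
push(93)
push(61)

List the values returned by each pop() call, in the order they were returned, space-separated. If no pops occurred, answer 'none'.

push(17): heap contents = [17]
push(53): heap contents = [17, 53]
push(77): heap contents = [17, 53, 77]
pop() → 17: heap contents = [53, 77]
push(48): heap contents = [48, 53, 77]
push(95): heap contents = [48, 53, 77, 95]
push(73): heap contents = [48, 53, 73, 77, 95]
push(36): heap contents = [36, 48, 53, 73, 77, 95]
push(93): heap contents = [36, 48, 53, 73, 77, 93, 95]
push(61): heap contents = [36, 48, 53, 61, 73, 77, 93, 95]

Answer: 17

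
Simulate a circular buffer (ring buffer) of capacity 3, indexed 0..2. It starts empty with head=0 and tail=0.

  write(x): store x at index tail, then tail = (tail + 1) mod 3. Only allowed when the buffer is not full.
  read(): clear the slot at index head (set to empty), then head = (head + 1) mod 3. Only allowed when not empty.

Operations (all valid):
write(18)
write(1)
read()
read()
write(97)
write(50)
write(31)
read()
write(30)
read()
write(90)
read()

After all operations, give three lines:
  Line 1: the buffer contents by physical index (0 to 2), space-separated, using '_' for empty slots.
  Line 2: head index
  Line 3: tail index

write(18): buf=[18 _ _], head=0, tail=1, size=1
write(1): buf=[18 1 _], head=0, tail=2, size=2
read(): buf=[_ 1 _], head=1, tail=2, size=1
read(): buf=[_ _ _], head=2, tail=2, size=0
write(97): buf=[_ _ 97], head=2, tail=0, size=1
write(50): buf=[50 _ 97], head=2, tail=1, size=2
write(31): buf=[50 31 97], head=2, tail=2, size=3
read(): buf=[50 31 _], head=0, tail=2, size=2
write(30): buf=[50 31 30], head=0, tail=0, size=3
read(): buf=[_ 31 30], head=1, tail=0, size=2
write(90): buf=[90 31 30], head=1, tail=1, size=3
read(): buf=[90 _ 30], head=2, tail=1, size=2

Answer: 90 _ 30
2
1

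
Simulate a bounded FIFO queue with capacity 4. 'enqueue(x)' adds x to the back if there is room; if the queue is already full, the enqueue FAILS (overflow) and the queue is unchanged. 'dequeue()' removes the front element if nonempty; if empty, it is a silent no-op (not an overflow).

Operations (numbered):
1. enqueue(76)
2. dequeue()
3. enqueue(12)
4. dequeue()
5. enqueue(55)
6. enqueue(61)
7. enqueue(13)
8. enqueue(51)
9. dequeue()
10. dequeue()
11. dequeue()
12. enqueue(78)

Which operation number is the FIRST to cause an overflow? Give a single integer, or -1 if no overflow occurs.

Answer: -1

Derivation:
1. enqueue(76): size=1
2. dequeue(): size=0
3. enqueue(12): size=1
4. dequeue(): size=0
5. enqueue(55): size=1
6. enqueue(61): size=2
7. enqueue(13): size=3
8. enqueue(51): size=4
9. dequeue(): size=3
10. dequeue(): size=2
11. dequeue(): size=1
12. enqueue(78): size=2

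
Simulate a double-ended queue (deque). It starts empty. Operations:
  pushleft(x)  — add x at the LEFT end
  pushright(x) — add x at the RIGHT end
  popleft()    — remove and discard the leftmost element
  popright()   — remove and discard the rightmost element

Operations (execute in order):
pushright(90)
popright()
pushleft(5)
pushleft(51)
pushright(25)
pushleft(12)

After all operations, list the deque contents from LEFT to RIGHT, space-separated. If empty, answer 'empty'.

pushright(90): [90]
popright(): []
pushleft(5): [5]
pushleft(51): [51, 5]
pushright(25): [51, 5, 25]
pushleft(12): [12, 51, 5, 25]

Answer: 12 51 5 25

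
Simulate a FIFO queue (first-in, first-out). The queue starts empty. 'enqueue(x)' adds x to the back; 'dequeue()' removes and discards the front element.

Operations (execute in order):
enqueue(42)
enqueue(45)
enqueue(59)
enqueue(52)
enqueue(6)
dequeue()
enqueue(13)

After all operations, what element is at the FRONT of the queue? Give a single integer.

Answer: 45

Derivation:
enqueue(42): queue = [42]
enqueue(45): queue = [42, 45]
enqueue(59): queue = [42, 45, 59]
enqueue(52): queue = [42, 45, 59, 52]
enqueue(6): queue = [42, 45, 59, 52, 6]
dequeue(): queue = [45, 59, 52, 6]
enqueue(13): queue = [45, 59, 52, 6, 13]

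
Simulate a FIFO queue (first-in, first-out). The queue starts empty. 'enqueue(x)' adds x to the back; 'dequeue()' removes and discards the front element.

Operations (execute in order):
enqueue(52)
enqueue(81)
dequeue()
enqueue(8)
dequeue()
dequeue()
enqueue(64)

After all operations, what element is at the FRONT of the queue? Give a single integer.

Answer: 64

Derivation:
enqueue(52): queue = [52]
enqueue(81): queue = [52, 81]
dequeue(): queue = [81]
enqueue(8): queue = [81, 8]
dequeue(): queue = [8]
dequeue(): queue = []
enqueue(64): queue = [64]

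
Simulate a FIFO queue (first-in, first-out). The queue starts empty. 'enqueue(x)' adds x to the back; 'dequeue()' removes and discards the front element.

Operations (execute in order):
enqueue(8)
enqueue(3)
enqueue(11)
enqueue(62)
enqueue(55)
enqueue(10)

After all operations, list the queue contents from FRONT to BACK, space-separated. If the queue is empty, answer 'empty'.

enqueue(8): [8]
enqueue(3): [8, 3]
enqueue(11): [8, 3, 11]
enqueue(62): [8, 3, 11, 62]
enqueue(55): [8, 3, 11, 62, 55]
enqueue(10): [8, 3, 11, 62, 55, 10]

Answer: 8 3 11 62 55 10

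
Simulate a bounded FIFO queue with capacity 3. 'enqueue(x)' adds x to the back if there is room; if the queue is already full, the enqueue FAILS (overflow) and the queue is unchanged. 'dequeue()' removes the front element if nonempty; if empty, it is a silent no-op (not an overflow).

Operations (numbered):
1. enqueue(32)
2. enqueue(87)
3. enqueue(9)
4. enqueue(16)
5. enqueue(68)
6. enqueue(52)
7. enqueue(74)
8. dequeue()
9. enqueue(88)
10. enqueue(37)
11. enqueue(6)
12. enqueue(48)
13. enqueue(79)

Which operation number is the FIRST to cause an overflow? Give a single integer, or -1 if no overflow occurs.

1. enqueue(32): size=1
2. enqueue(87): size=2
3. enqueue(9): size=3
4. enqueue(16): size=3=cap → OVERFLOW (fail)
5. enqueue(68): size=3=cap → OVERFLOW (fail)
6. enqueue(52): size=3=cap → OVERFLOW (fail)
7. enqueue(74): size=3=cap → OVERFLOW (fail)
8. dequeue(): size=2
9. enqueue(88): size=3
10. enqueue(37): size=3=cap → OVERFLOW (fail)
11. enqueue(6): size=3=cap → OVERFLOW (fail)
12. enqueue(48): size=3=cap → OVERFLOW (fail)
13. enqueue(79): size=3=cap → OVERFLOW (fail)

Answer: 4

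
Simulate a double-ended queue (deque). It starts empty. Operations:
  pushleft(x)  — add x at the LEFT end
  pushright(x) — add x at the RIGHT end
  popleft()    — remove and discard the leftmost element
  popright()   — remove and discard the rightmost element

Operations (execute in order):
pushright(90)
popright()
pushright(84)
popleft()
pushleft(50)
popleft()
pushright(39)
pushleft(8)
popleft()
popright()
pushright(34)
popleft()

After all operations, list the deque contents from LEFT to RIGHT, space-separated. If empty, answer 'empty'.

pushright(90): [90]
popright(): []
pushright(84): [84]
popleft(): []
pushleft(50): [50]
popleft(): []
pushright(39): [39]
pushleft(8): [8, 39]
popleft(): [39]
popright(): []
pushright(34): [34]
popleft(): []

Answer: empty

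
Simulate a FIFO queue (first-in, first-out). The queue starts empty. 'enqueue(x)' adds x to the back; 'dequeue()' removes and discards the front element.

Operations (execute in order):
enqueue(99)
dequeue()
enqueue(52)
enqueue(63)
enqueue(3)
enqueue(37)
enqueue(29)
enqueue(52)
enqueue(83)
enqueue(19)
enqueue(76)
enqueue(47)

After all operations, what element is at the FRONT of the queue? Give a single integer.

Answer: 52

Derivation:
enqueue(99): queue = [99]
dequeue(): queue = []
enqueue(52): queue = [52]
enqueue(63): queue = [52, 63]
enqueue(3): queue = [52, 63, 3]
enqueue(37): queue = [52, 63, 3, 37]
enqueue(29): queue = [52, 63, 3, 37, 29]
enqueue(52): queue = [52, 63, 3, 37, 29, 52]
enqueue(83): queue = [52, 63, 3, 37, 29, 52, 83]
enqueue(19): queue = [52, 63, 3, 37, 29, 52, 83, 19]
enqueue(76): queue = [52, 63, 3, 37, 29, 52, 83, 19, 76]
enqueue(47): queue = [52, 63, 3, 37, 29, 52, 83, 19, 76, 47]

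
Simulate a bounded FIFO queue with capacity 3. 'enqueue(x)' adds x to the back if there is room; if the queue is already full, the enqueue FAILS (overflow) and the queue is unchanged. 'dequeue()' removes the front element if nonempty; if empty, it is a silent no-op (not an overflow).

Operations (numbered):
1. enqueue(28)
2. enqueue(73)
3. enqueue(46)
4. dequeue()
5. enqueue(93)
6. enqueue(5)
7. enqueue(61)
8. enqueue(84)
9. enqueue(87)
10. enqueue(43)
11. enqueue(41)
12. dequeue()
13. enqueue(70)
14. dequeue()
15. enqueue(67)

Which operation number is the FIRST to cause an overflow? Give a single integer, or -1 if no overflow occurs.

Answer: 6

Derivation:
1. enqueue(28): size=1
2. enqueue(73): size=2
3. enqueue(46): size=3
4. dequeue(): size=2
5. enqueue(93): size=3
6. enqueue(5): size=3=cap → OVERFLOW (fail)
7. enqueue(61): size=3=cap → OVERFLOW (fail)
8. enqueue(84): size=3=cap → OVERFLOW (fail)
9. enqueue(87): size=3=cap → OVERFLOW (fail)
10. enqueue(43): size=3=cap → OVERFLOW (fail)
11. enqueue(41): size=3=cap → OVERFLOW (fail)
12. dequeue(): size=2
13. enqueue(70): size=3
14. dequeue(): size=2
15. enqueue(67): size=3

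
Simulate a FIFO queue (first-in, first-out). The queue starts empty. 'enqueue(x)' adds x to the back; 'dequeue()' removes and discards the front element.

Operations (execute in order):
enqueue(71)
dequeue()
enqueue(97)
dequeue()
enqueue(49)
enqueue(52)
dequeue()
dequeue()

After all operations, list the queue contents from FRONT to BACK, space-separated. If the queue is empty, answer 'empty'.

Answer: empty

Derivation:
enqueue(71): [71]
dequeue(): []
enqueue(97): [97]
dequeue(): []
enqueue(49): [49]
enqueue(52): [49, 52]
dequeue(): [52]
dequeue(): []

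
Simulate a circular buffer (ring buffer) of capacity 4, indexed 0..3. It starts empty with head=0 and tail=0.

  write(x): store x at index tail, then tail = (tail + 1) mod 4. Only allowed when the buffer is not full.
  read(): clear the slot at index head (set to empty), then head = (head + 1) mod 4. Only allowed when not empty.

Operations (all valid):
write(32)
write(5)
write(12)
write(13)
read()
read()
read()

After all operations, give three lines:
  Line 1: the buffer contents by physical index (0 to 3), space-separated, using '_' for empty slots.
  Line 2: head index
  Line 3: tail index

write(32): buf=[32 _ _ _], head=0, tail=1, size=1
write(5): buf=[32 5 _ _], head=0, tail=2, size=2
write(12): buf=[32 5 12 _], head=0, tail=3, size=3
write(13): buf=[32 5 12 13], head=0, tail=0, size=4
read(): buf=[_ 5 12 13], head=1, tail=0, size=3
read(): buf=[_ _ 12 13], head=2, tail=0, size=2
read(): buf=[_ _ _ 13], head=3, tail=0, size=1

Answer: _ _ _ 13
3
0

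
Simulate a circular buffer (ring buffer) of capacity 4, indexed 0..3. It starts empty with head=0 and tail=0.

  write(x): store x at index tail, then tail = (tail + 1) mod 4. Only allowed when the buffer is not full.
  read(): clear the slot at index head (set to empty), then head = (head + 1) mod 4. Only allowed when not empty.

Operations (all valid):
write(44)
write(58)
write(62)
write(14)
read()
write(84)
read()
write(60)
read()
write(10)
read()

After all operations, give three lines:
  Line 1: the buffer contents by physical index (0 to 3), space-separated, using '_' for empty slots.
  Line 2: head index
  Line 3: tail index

write(44): buf=[44 _ _ _], head=0, tail=1, size=1
write(58): buf=[44 58 _ _], head=0, tail=2, size=2
write(62): buf=[44 58 62 _], head=0, tail=3, size=3
write(14): buf=[44 58 62 14], head=0, tail=0, size=4
read(): buf=[_ 58 62 14], head=1, tail=0, size=3
write(84): buf=[84 58 62 14], head=1, tail=1, size=4
read(): buf=[84 _ 62 14], head=2, tail=1, size=3
write(60): buf=[84 60 62 14], head=2, tail=2, size=4
read(): buf=[84 60 _ 14], head=3, tail=2, size=3
write(10): buf=[84 60 10 14], head=3, tail=3, size=4
read(): buf=[84 60 10 _], head=0, tail=3, size=3

Answer: 84 60 10 _
0
3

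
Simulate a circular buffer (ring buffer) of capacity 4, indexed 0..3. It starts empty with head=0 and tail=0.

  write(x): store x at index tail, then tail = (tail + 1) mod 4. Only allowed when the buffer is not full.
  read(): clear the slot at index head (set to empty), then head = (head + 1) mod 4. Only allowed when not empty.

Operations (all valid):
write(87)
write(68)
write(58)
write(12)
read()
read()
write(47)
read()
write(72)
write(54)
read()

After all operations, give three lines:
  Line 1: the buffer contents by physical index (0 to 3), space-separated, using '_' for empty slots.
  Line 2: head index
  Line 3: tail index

write(87): buf=[87 _ _ _], head=0, tail=1, size=1
write(68): buf=[87 68 _ _], head=0, tail=2, size=2
write(58): buf=[87 68 58 _], head=0, tail=3, size=3
write(12): buf=[87 68 58 12], head=0, tail=0, size=4
read(): buf=[_ 68 58 12], head=1, tail=0, size=3
read(): buf=[_ _ 58 12], head=2, tail=0, size=2
write(47): buf=[47 _ 58 12], head=2, tail=1, size=3
read(): buf=[47 _ _ 12], head=3, tail=1, size=2
write(72): buf=[47 72 _ 12], head=3, tail=2, size=3
write(54): buf=[47 72 54 12], head=3, tail=3, size=4
read(): buf=[47 72 54 _], head=0, tail=3, size=3

Answer: 47 72 54 _
0
3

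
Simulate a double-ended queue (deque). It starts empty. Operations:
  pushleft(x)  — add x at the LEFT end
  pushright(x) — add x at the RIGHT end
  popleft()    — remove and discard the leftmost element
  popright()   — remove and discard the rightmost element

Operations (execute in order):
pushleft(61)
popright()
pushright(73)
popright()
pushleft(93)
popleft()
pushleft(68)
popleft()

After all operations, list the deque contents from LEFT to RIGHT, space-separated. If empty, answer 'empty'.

Answer: empty

Derivation:
pushleft(61): [61]
popright(): []
pushright(73): [73]
popright(): []
pushleft(93): [93]
popleft(): []
pushleft(68): [68]
popleft(): []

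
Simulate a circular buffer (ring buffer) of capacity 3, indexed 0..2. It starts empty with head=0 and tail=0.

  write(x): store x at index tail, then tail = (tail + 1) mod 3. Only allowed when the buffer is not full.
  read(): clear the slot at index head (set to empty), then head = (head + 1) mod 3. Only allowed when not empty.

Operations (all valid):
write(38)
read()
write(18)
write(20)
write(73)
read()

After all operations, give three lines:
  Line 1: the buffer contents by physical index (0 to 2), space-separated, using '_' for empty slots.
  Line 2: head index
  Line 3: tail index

write(38): buf=[38 _ _], head=0, tail=1, size=1
read(): buf=[_ _ _], head=1, tail=1, size=0
write(18): buf=[_ 18 _], head=1, tail=2, size=1
write(20): buf=[_ 18 20], head=1, tail=0, size=2
write(73): buf=[73 18 20], head=1, tail=1, size=3
read(): buf=[73 _ 20], head=2, tail=1, size=2

Answer: 73 _ 20
2
1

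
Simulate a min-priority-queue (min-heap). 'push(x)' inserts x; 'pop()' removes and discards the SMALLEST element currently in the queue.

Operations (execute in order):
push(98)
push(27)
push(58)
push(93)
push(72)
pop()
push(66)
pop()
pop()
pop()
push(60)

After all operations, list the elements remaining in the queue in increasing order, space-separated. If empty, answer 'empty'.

push(98): heap contents = [98]
push(27): heap contents = [27, 98]
push(58): heap contents = [27, 58, 98]
push(93): heap contents = [27, 58, 93, 98]
push(72): heap contents = [27, 58, 72, 93, 98]
pop() → 27: heap contents = [58, 72, 93, 98]
push(66): heap contents = [58, 66, 72, 93, 98]
pop() → 58: heap contents = [66, 72, 93, 98]
pop() → 66: heap contents = [72, 93, 98]
pop() → 72: heap contents = [93, 98]
push(60): heap contents = [60, 93, 98]

Answer: 60 93 98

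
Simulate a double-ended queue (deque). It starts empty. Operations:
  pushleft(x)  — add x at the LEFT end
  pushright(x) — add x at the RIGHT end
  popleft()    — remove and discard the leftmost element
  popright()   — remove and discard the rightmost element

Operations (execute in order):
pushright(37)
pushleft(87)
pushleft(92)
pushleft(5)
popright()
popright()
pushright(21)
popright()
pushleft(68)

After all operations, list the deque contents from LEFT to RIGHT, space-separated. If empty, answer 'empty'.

pushright(37): [37]
pushleft(87): [87, 37]
pushleft(92): [92, 87, 37]
pushleft(5): [5, 92, 87, 37]
popright(): [5, 92, 87]
popright(): [5, 92]
pushright(21): [5, 92, 21]
popright(): [5, 92]
pushleft(68): [68, 5, 92]

Answer: 68 5 92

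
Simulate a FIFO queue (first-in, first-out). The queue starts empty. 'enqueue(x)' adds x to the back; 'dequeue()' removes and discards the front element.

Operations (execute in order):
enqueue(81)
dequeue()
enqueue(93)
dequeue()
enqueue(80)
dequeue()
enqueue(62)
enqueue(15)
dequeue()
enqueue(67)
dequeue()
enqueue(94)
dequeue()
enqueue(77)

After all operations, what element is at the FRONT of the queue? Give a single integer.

enqueue(81): queue = [81]
dequeue(): queue = []
enqueue(93): queue = [93]
dequeue(): queue = []
enqueue(80): queue = [80]
dequeue(): queue = []
enqueue(62): queue = [62]
enqueue(15): queue = [62, 15]
dequeue(): queue = [15]
enqueue(67): queue = [15, 67]
dequeue(): queue = [67]
enqueue(94): queue = [67, 94]
dequeue(): queue = [94]
enqueue(77): queue = [94, 77]

Answer: 94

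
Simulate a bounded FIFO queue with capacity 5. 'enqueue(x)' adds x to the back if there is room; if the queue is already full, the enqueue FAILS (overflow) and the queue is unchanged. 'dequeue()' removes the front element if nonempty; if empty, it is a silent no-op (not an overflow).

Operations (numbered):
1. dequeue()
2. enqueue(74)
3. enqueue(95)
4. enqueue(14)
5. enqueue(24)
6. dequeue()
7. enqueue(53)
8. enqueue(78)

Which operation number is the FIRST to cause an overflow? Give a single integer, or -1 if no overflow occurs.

Answer: -1

Derivation:
1. dequeue(): empty, no-op, size=0
2. enqueue(74): size=1
3. enqueue(95): size=2
4. enqueue(14): size=3
5. enqueue(24): size=4
6. dequeue(): size=3
7. enqueue(53): size=4
8. enqueue(78): size=5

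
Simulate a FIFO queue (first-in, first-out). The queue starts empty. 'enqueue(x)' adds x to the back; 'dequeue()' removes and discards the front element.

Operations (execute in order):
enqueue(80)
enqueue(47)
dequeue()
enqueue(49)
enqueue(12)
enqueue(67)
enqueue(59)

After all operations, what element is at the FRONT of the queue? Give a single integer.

enqueue(80): queue = [80]
enqueue(47): queue = [80, 47]
dequeue(): queue = [47]
enqueue(49): queue = [47, 49]
enqueue(12): queue = [47, 49, 12]
enqueue(67): queue = [47, 49, 12, 67]
enqueue(59): queue = [47, 49, 12, 67, 59]

Answer: 47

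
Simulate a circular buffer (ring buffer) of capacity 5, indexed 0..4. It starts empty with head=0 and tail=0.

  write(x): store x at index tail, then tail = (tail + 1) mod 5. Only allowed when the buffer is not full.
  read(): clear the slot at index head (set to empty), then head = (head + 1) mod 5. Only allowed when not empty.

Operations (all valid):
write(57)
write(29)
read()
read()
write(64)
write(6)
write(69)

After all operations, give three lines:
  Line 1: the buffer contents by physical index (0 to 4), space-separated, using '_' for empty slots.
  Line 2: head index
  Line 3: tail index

write(57): buf=[57 _ _ _ _], head=0, tail=1, size=1
write(29): buf=[57 29 _ _ _], head=0, tail=2, size=2
read(): buf=[_ 29 _ _ _], head=1, tail=2, size=1
read(): buf=[_ _ _ _ _], head=2, tail=2, size=0
write(64): buf=[_ _ 64 _ _], head=2, tail=3, size=1
write(6): buf=[_ _ 64 6 _], head=2, tail=4, size=2
write(69): buf=[_ _ 64 6 69], head=2, tail=0, size=3

Answer: _ _ 64 6 69
2
0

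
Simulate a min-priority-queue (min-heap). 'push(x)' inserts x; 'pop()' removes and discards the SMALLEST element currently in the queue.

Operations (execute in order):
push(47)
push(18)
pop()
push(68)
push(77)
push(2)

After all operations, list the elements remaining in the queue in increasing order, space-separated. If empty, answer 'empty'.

Answer: 2 47 68 77

Derivation:
push(47): heap contents = [47]
push(18): heap contents = [18, 47]
pop() → 18: heap contents = [47]
push(68): heap contents = [47, 68]
push(77): heap contents = [47, 68, 77]
push(2): heap contents = [2, 47, 68, 77]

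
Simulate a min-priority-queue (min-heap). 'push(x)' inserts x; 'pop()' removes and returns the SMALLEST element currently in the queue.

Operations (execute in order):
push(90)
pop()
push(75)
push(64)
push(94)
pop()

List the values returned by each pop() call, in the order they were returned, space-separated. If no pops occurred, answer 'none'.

push(90): heap contents = [90]
pop() → 90: heap contents = []
push(75): heap contents = [75]
push(64): heap contents = [64, 75]
push(94): heap contents = [64, 75, 94]
pop() → 64: heap contents = [75, 94]

Answer: 90 64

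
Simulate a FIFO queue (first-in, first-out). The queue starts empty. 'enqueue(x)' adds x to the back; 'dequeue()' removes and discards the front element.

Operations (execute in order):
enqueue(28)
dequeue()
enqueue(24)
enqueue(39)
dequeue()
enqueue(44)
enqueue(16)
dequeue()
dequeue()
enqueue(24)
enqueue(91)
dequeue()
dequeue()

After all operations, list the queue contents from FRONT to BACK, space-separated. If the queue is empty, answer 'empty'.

Answer: 91

Derivation:
enqueue(28): [28]
dequeue(): []
enqueue(24): [24]
enqueue(39): [24, 39]
dequeue(): [39]
enqueue(44): [39, 44]
enqueue(16): [39, 44, 16]
dequeue(): [44, 16]
dequeue(): [16]
enqueue(24): [16, 24]
enqueue(91): [16, 24, 91]
dequeue(): [24, 91]
dequeue(): [91]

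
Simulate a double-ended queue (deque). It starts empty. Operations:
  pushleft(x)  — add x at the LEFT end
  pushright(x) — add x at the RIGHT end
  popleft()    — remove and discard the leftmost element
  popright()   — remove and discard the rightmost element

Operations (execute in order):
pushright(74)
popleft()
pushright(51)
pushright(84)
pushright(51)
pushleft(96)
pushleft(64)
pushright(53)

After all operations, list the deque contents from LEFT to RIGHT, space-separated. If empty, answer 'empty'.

Answer: 64 96 51 84 51 53

Derivation:
pushright(74): [74]
popleft(): []
pushright(51): [51]
pushright(84): [51, 84]
pushright(51): [51, 84, 51]
pushleft(96): [96, 51, 84, 51]
pushleft(64): [64, 96, 51, 84, 51]
pushright(53): [64, 96, 51, 84, 51, 53]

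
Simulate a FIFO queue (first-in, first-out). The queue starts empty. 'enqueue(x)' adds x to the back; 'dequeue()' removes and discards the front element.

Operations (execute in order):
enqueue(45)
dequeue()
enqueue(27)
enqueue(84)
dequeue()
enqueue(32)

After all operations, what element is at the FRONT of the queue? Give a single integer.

enqueue(45): queue = [45]
dequeue(): queue = []
enqueue(27): queue = [27]
enqueue(84): queue = [27, 84]
dequeue(): queue = [84]
enqueue(32): queue = [84, 32]

Answer: 84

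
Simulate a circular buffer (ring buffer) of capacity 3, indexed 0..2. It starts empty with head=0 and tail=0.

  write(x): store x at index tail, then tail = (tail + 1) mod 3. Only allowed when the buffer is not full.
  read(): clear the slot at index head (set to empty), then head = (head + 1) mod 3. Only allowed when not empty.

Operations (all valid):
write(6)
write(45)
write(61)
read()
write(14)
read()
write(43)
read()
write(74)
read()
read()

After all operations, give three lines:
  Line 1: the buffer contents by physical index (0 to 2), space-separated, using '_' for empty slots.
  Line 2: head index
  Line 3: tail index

Answer: _ _ 74
2
0

Derivation:
write(6): buf=[6 _ _], head=0, tail=1, size=1
write(45): buf=[6 45 _], head=0, tail=2, size=2
write(61): buf=[6 45 61], head=0, tail=0, size=3
read(): buf=[_ 45 61], head=1, tail=0, size=2
write(14): buf=[14 45 61], head=1, tail=1, size=3
read(): buf=[14 _ 61], head=2, tail=1, size=2
write(43): buf=[14 43 61], head=2, tail=2, size=3
read(): buf=[14 43 _], head=0, tail=2, size=2
write(74): buf=[14 43 74], head=0, tail=0, size=3
read(): buf=[_ 43 74], head=1, tail=0, size=2
read(): buf=[_ _ 74], head=2, tail=0, size=1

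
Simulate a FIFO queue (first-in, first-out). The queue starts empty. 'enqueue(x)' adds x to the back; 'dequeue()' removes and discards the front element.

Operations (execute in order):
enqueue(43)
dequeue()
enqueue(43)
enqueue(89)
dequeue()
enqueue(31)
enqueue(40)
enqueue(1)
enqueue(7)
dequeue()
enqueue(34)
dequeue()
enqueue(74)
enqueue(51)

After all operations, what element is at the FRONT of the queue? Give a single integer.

enqueue(43): queue = [43]
dequeue(): queue = []
enqueue(43): queue = [43]
enqueue(89): queue = [43, 89]
dequeue(): queue = [89]
enqueue(31): queue = [89, 31]
enqueue(40): queue = [89, 31, 40]
enqueue(1): queue = [89, 31, 40, 1]
enqueue(7): queue = [89, 31, 40, 1, 7]
dequeue(): queue = [31, 40, 1, 7]
enqueue(34): queue = [31, 40, 1, 7, 34]
dequeue(): queue = [40, 1, 7, 34]
enqueue(74): queue = [40, 1, 7, 34, 74]
enqueue(51): queue = [40, 1, 7, 34, 74, 51]

Answer: 40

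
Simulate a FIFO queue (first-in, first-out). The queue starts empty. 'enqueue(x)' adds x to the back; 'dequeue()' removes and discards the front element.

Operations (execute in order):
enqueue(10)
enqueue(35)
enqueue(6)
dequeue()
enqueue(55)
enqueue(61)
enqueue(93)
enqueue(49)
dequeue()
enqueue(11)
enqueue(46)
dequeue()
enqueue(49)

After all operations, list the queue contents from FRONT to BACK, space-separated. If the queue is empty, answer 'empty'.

enqueue(10): [10]
enqueue(35): [10, 35]
enqueue(6): [10, 35, 6]
dequeue(): [35, 6]
enqueue(55): [35, 6, 55]
enqueue(61): [35, 6, 55, 61]
enqueue(93): [35, 6, 55, 61, 93]
enqueue(49): [35, 6, 55, 61, 93, 49]
dequeue(): [6, 55, 61, 93, 49]
enqueue(11): [6, 55, 61, 93, 49, 11]
enqueue(46): [6, 55, 61, 93, 49, 11, 46]
dequeue(): [55, 61, 93, 49, 11, 46]
enqueue(49): [55, 61, 93, 49, 11, 46, 49]

Answer: 55 61 93 49 11 46 49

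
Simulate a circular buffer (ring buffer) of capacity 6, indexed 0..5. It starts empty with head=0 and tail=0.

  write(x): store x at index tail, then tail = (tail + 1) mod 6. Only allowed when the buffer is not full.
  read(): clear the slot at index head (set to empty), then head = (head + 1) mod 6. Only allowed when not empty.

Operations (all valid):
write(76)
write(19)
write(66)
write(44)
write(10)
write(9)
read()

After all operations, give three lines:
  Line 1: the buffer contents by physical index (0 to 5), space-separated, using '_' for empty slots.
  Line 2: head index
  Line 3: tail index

Answer: _ 19 66 44 10 9
1
0

Derivation:
write(76): buf=[76 _ _ _ _ _], head=0, tail=1, size=1
write(19): buf=[76 19 _ _ _ _], head=0, tail=2, size=2
write(66): buf=[76 19 66 _ _ _], head=0, tail=3, size=3
write(44): buf=[76 19 66 44 _ _], head=0, tail=4, size=4
write(10): buf=[76 19 66 44 10 _], head=0, tail=5, size=5
write(9): buf=[76 19 66 44 10 9], head=0, tail=0, size=6
read(): buf=[_ 19 66 44 10 9], head=1, tail=0, size=5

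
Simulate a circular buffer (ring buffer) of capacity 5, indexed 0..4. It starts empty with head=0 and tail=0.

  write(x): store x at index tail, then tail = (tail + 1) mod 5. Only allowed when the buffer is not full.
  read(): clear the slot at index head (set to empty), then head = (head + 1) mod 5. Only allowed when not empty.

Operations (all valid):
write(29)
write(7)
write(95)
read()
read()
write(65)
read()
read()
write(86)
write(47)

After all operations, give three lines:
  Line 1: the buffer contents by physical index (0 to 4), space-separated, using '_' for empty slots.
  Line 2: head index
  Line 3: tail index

write(29): buf=[29 _ _ _ _], head=0, tail=1, size=1
write(7): buf=[29 7 _ _ _], head=0, tail=2, size=2
write(95): buf=[29 7 95 _ _], head=0, tail=3, size=3
read(): buf=[_ 7 95 _ _], head=1, tail=3, size=2
read(): buf=[_ _ 95 _ _], head=2, tail=3, size=1
write(65): buf=[_ _ 95 65 _], head=2, tail=4, size=2
read(): buf=[_ _ _ 65 _], head=3, tail=4, size=1
read(): buf=[_ _ _ _ _], head=4, tail=4, size=0
write(86): buf=[_ _ _ _ 86], head=4, tail=0, size=1
write(47): buf=[47 _ _ _ 86], head=4, tail=1, size=2

Answer: 47 _ _ _ 86
4
1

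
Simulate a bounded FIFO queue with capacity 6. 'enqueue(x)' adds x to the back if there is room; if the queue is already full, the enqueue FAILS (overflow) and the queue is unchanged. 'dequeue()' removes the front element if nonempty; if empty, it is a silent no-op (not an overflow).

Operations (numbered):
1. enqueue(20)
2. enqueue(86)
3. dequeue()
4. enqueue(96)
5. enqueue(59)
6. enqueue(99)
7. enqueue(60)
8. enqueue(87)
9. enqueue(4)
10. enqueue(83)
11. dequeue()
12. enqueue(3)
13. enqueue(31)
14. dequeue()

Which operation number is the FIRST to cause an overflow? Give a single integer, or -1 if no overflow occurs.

Answer: 9

Derivation:
1. enqueue(20): size=1
2. enqueue(86): size=2
3. dequeue(): size=1
4. enqueue(96): size=2
5. enqueue(59): size=3
6. enqueue(99): size=4
7. enqueue(60): size=5
8. enqueue(87): size=6
9. enqueue(4): size=6=cap → OVERFLOW (fail)
10. enqueue(83): size=6=cap → OVERFLOW (fail)
11. dequeue(): size=5
12. enqueue(3): size=6
13. enqueue(31): size=6=cap → OVERFLOW (fail)
14. dequeue(): size=5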